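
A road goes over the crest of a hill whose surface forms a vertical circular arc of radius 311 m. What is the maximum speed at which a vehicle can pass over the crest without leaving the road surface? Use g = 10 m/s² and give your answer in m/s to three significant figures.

At the crest the centre of the circle is below the vehicle, so the net downward (centripetal) force is mg − N = mv²/r.
The vehicle leaves the road when N → 0, giving v_max = √(g r) = √(10.0 × 311) = 55.77 m/s.

55.8 m/s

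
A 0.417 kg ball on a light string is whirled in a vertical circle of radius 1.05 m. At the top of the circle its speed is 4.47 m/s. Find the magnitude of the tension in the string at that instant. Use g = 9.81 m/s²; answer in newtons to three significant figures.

At the top, both T and the weight mg point inward (toward the centre), so T + mg = mv²/r.
T = m(v²/r − g) = 0.417 × ((4.47)²/1.05 − 9.81) = 0.417 × (19.03 − 9.81) = 0.417 × 9.219 = 3.845 N.

3.84 N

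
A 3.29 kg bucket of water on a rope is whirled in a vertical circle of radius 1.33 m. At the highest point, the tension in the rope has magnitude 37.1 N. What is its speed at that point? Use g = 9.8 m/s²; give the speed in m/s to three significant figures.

At the top, T + mg = mv²/r, so v = √(r(T/m + g)) = √(1.33 × (37.1/3.29 + 9.8)) = √(1.33 × 21.08) = √28.03 = 5.295 m/s.

5.29 m/s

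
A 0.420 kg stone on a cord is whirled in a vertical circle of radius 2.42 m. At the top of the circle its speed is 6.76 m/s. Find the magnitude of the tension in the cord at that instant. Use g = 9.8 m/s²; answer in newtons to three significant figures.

3.81 N

At the top, both T and the weight mg point inward (toward the centre), so T + mg = mv²/r.
T = m(v²/r − g) = 0.420 × ((6.76)²/2.42 − 9.8) = 0.420 × (18.88 − 9.8) = 0.420 × 9.083 = 3.815 N.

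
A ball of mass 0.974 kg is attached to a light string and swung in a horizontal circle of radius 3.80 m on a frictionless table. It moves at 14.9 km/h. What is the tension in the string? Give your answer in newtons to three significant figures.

v = 14.9 km/h = 14.9/3.6 = 4.139 m/s.
The tension is the only horizontal force, so it supplies the full centripetal force: T = m v²/r = 0.974 × (4.139)²/3.80 = 0.974 × 17.13/3.80 = 4.391 N.

4.39 N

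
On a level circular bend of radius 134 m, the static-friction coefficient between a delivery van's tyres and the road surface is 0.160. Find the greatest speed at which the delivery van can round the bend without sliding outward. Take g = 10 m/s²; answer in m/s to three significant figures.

14.6 m/s

On a flat curve, static friction is the only horizontal force, so it must supply the full centripetal force: μ_s m g = m v²/r.
Mass cancels: v_max = √(μ_s g r) = √(0.160 × 10.0 × 134) = √214.4 = 14.64 m/s.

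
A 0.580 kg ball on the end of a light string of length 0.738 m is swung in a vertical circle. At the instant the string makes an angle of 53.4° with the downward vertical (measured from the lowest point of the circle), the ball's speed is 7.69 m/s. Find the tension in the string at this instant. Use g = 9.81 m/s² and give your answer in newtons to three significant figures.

Take the radial direction toward the centre of the circle as positive. The component of the weight along the string toward the centre is −mg cos φ (φ measured from the bottom), so Newton's second law along the string gives T − mg cos φ = m v²/r.
cos 53.4° = 0.5962, so T = m(v²/r + g cos φ) = 0.580 × ((7.69)²/0.738 + 9.81 × 0.5962) = 0.580 × (80.13 + (5.849)) = 0.580 × 85.98 = 49.87 N.

49.9 N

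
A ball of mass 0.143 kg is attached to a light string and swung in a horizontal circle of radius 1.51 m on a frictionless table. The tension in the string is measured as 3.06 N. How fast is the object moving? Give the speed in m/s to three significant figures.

5.68 m/s

T = m v²/r ⇒ v = √(T r / m) = √(3.06 × 1.51 / 0.143) = √32.31 = 5.684 m/s.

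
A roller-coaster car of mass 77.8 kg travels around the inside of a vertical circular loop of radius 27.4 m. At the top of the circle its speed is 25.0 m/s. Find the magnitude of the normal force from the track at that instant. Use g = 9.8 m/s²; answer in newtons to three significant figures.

At the top, both N and the weight mg point inward (toward the centre), so N + mg = mv²/r.
N = m(v²/r − g) = 77.8 × ((25.0)²/27.4 − 9.8) = 77.8 × (22.81 − 9.8) = 77.8 × 13.01 = 1012 N.

1010 N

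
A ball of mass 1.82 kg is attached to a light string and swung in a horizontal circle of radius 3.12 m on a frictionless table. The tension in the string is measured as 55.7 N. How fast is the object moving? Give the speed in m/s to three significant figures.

T = m v²/r ⇒ v = √(T r / m) = √(55.7 × 3.12 / 1.82) = √95.49 = 9.772 m/s.

9.77 m/s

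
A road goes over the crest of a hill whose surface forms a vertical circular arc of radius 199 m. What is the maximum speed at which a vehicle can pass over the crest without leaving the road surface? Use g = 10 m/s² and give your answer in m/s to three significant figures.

44.6 m/s

At the crest the centre of the circle is below the vehicle, so the net downward (centripetal) force is mg − N = mv²/r.
The vehicle leaves the road when N → 0, giving v_max = √(g r) = √(10.0 × 199) = 44.61 m/s.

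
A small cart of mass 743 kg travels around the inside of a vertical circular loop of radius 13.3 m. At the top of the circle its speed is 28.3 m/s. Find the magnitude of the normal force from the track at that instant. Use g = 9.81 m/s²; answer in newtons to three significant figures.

37500 N

At the top, both N and the weight mg point inward (toward the centre), so N + mg = mv²/r.
N = m(v²/r − g) = 743 × ((28.3)²/13.3 − 9.81) = 743 × (60.22 − 9.81) = 743 × 50.41 = 37450 N.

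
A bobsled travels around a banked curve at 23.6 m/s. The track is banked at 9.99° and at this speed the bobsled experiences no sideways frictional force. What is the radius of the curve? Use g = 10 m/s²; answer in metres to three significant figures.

Frictionless banking: tanθ = v²/(rg), so r = v²/(g tanθ).
r = (23.6)²/(10.0 × tan 9.99°) = 557.0/(10.0 × 0.1761) = 557.0/1.761 = 316.2 m.

316 m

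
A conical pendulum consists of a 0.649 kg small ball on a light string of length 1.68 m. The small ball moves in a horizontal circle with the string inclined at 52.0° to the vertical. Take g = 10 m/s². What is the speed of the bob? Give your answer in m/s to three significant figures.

The radius of the circle is r = L sinθ = 1.68 × sin 52.0° = 1.324 m.
Horizontally T sinθ = mv²/r and vertically T cosθ = mg, so tanθ = v²/(rg).
v = √(r g tanθ) = √(1.324 × 10.0 × 1.280) = √16.94 = 4.116 m/s.

4.12 m/s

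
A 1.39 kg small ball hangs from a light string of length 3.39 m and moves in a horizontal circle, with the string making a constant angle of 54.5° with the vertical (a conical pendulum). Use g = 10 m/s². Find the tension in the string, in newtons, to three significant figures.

Vertically the bob has no acceleration, so T cosθ = mg.
T = mg/cosθ = 1.39 × 10.0 / cos 54.5° = 13.90/0.5807 = 23.94 N.

23.9 N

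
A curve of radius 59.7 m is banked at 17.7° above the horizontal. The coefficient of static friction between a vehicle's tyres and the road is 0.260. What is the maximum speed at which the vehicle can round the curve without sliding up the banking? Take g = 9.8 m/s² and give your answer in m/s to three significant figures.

19.2 m/s

At the maximum speed, friction acts down the slope at its limiting value f = μN. Radially (horizontal, toward centre): N sinθ + μN cosθ = mv²/r. Vertically: N cosθ − μN sinθ = mg.
Dividing: v² = r g (sinθ + μcosθ)/(cosθ − μsinθ).
sinθ + μcosθ = 0.3040 + 0.260×0.9527 = 0.5517; cosθ − μsinθ = 0.9527 − 0.260×0.3040 = 0.8736.
v² = 59.7 × 9.8 × 0.5517/0.8736 = 369.5 m²/s², so v = 19.22 m/s.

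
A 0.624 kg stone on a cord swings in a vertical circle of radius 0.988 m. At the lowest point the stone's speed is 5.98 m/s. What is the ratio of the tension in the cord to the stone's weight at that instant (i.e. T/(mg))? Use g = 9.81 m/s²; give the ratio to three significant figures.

At the bottom, T − mg = mv²/r, so T = m(v²/r + g) and T/(mg) = v²/(rg) + 1 = (5.98)²/(0.988 × 9.81) + 1 = 3.690 + 1 = 4.690.

4.69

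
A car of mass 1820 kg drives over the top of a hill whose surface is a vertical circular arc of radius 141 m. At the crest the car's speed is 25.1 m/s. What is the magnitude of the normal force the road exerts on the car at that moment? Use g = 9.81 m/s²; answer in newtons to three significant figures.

At the crest the centripetal acceleration points downward (toward the centre of the arc), so mg − N = mv²/r.
N = m(g − v²/r) = 1820 × (9.81 − (25.1)²/141) = 1820 × (9.81 − 4.468) = 1820 × 5.342 = 9722 N.

9720 N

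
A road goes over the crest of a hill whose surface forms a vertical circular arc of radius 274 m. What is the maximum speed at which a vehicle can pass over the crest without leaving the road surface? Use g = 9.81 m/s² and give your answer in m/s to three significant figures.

51.8 m/s

At the crest the centre of the circle is below the vehicle, so the net downward (centripetal) force is mg − N = mv²/r.
The vehicle leaves the road when N → 0, giving v_max = √(g r) = √(9.81 × 274) = 51.85 m/s.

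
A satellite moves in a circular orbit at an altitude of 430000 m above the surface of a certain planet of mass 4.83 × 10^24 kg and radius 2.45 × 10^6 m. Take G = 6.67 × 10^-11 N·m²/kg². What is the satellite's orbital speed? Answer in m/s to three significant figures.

Orbital radius r = R + h = 2.45 × 10^6 + 430000 = 2.880 × 10^6 m.
Gravity supplies the centripetal force: G M m / r² = m v² / r, so v = √(GM/r).
v = √(6.67 × 10^-11 × 4.83 × 10^24 / 2.880 × 10^6) = √(1.119 × 10^8) = 10580 m/s.

10600 m/s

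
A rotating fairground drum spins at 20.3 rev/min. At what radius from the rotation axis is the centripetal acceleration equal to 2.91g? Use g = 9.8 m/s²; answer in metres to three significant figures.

6.31 m

ω = 20.3 rev/min × 2π/60 = 2.126 rad/s.
a_c = ω²r = 2.91g ⇒ r = 2.91 × 9.8 / (2.126)² = 28.52/4.519 = 6.311 m.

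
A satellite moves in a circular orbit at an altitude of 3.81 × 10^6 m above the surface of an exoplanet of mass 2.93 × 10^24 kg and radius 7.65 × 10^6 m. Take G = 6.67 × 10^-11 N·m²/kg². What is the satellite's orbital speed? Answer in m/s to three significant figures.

Orbital radius r = R + h = 7.65 × 10^6 + 3.81 × 10^6 = 1.146 × 10^7 m.
Gravity supplies the centripetal force: G M m / r² = m v² / r, so v = √(GM/r).
v = √(6.67 × 10^-11 × 2.93 × 10^24 / 1.146 × 10^7) = √(1.705 × 10^7) = 4130 m/s.

4130 m/s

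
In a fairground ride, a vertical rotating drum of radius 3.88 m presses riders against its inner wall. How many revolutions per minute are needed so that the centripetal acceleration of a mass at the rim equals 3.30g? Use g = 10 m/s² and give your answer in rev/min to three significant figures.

Require ω²r = 3.30g, so ω = √(3.30 × 10.0/3.88) = 2.916 rad/s.
In rev/min: ω × 60/(2π) = 2.916 × 60/(2π) = 27.85 rev/min.

27.8 rev/min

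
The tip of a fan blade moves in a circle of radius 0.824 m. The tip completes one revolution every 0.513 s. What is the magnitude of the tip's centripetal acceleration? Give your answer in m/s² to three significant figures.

v = 2πr/T = 2π × 0.824/0.513 = 10.09 m/s.
a_c = v²/r = (10.09)²/0.824 = 101.9/0.824 = 123.6 m/s².

124 m/s²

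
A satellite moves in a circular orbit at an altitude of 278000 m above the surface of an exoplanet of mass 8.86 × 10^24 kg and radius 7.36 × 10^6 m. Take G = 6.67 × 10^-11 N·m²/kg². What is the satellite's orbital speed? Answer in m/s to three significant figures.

Orbital radius r = R + h = 7.36 × 10^6 + 278000 = 7.638 × 10^6 m.
Gravity supplies the centripetal force: G M m / r² = m v² / r, so v = √(GM/r).
v = √(6.67 × 10^-11 × 8.86 × 10^24 / 7.638 × 10^6) = √(7.737 × 10^7) = 8796 m/s.

8800 m/s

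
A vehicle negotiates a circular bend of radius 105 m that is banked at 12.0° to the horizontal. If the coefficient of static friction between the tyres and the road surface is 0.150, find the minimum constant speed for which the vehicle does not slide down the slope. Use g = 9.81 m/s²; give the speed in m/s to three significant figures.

At the minimum speed, friction acts up the slope at its limiting value f = μN. Radially (horizontal, toward centre): N sinθ − μN cosθ = mv²/r. Vertically: N cosθ + μN sinθ = mg.
Dividing: v² = r g (sinθ − μcosθ)/(cosθ + μsinθ).
sinθ − μcosθ = 0.2079 − 0.150×0.9781 = 0.06119; cosθ + μsinθ = 0.9781 + 0.150×0.2079 = 1.009.
v² = 105 × 9.81 × 0.06119/1.009 = 62.45 m²/s², so v = 7.902 m/s.

7.90 m/s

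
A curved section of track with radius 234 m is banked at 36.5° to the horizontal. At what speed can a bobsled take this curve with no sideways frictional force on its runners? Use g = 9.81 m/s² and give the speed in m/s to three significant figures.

41.2 m/s

On a frictionless banked curve, N sinθ = mv²/r and N cosθ = mg, so tanθ = v²/(rg).
v = √(r g tanθ) = √(234 × 9.81 × tan 36.5°) = √(234 × 9.81 × 0.7400) = √1699 = 41.21 m/s.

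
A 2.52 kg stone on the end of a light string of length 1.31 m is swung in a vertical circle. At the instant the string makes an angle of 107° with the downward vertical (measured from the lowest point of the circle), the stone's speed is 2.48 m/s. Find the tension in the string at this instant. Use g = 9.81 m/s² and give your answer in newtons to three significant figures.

Take the radial direction toward the centre of the circle as positive. The component of the weight along the string toward the centre is −mg cos φ (φ measured from the bottom), so Newton's second law along the string gives T − mg cos φ = m v²/r.
cos 107° = -0.2924, so T = m(v²/r + g cos φ) = 2.52 × ((2.48)²/1.31 + 9.81 × -0.2924) = 2.52 × (4.695 + (-2.868)) = 2.52 × 1.827 = 4.604 N.

4.60 N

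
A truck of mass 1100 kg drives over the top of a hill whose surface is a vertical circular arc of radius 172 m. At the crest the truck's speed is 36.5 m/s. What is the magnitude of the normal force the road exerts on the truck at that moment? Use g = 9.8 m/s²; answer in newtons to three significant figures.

At the crest the centripetal acceleration points downward (toward the centre of the arc), so mg − N = mv²/r.
N = m(g − v²/r) = 1100 × (9.8 − (36.5)²/172) = 1100 × (9.8 − 7.746) = 1100 × 2.054 = 2260 N.

2260 N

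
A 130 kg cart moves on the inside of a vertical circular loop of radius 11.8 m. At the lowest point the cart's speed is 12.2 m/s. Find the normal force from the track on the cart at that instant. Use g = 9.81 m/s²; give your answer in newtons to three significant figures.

2920 N

At the lowest point, N points up (toward the centre) and the weight mg points down (away from the centre), so the net inward force is N − mg = mv²/r.
N = m(v²/r + g) = 130 × ((12.2)²/11.8 + 9.81) = 130 × (12.61 + 9.81) = 130 × 22.42 = 2915 N.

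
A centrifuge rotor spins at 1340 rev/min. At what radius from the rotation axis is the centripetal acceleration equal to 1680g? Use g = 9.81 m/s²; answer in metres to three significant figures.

ω = 1340 rev/min × 2π/60 = 140.3 rad/s.
a_c = ω²r = 1680g ⇒ r = 1680 × 9.81 / (140.3)² = 16480/19690 = 0.8370 m.

0.837 m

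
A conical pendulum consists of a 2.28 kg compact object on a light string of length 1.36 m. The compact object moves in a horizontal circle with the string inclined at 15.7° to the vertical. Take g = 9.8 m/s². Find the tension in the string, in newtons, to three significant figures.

23.2 N

Vertically the bob has no acceleration, so T cosθ = mg.
T = mg/cosθ = 2.28 × 9.8 / cos 15.7° = 22.34/0.9627 = 23.21 N.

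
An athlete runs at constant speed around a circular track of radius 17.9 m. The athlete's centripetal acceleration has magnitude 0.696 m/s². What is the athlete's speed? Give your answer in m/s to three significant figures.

a_c = v²/r ⇒ v = √(a_c · r) = √(0.696 × 17.9) = √12.46 = 3.530 m/s.

3.53 m/s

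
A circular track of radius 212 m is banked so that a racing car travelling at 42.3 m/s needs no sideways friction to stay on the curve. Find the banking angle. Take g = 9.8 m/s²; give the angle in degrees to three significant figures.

With no friction, the horizontal component of the normal force provides the centripetal force: N sinθ = mv²/r, while N cosθ = mg vertically.
Dividing: tanθ = v²/(r g) = (42.3)²/(212 × 9.8) = 1789/2078 = 0.8612.
θ = arctan(0.8612) = 40.74°.

40.7°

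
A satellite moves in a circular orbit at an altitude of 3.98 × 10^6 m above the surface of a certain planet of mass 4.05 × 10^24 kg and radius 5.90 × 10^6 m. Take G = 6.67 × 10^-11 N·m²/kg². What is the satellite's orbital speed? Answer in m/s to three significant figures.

5230 m/s

Orbital radius r = R + h = 5.90 × 10^6 + 3.98 × 10^6 = 9.880 × 10^6 m.
Gravity supplies the centripetal force: G M m / r² = m v² / r, so v = √(GM/r).
v = √(6.67 × 10^-11 × 4.05 × 10^24 / 9.880 × 10^6) = √(2.734 × 10^7) = 5229 m/s.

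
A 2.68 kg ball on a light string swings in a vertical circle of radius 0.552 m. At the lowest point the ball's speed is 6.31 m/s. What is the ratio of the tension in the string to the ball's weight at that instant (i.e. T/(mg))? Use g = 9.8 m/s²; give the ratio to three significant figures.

8.36

At the bottom, T − mg = mv²/r, so T = m(v²/r + g) and T/(mg) = v²/(rg) + 1 = (6.31)²/(0.552 × 9.8) + 1 = 7.360 + 1 = 8.360.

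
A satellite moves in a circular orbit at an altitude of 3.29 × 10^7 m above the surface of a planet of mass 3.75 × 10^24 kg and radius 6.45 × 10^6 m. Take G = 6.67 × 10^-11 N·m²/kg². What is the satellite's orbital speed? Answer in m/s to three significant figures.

Orbital radius r = R + h = 6.45 × 10^6 + 3.29 × 10^7 = 3.935 × 10^7 m.
Gravity supplies the centripetal force: G M m / r² = m v² / r, so v = √(GM/r).
v = √(6.67 × 10^-11 × 3.75 × 10^24 / 3.935 × 10^7) = √(6.356 × 10^6) = 2521 m/s.

2520 m/s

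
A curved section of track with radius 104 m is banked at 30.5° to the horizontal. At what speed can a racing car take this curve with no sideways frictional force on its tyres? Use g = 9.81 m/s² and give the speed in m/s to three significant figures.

24.5 m/s

On a frictionless banked curve, N sinθ = mv²/r and N cosθ = mg, so tanθ = v²/(rg).
v = √(r g tanθ) = √(104 × 9.81 × tan 30.5°) = √(104 × 9.81 × 0.5890) = √601.0 = 24.51 m/s.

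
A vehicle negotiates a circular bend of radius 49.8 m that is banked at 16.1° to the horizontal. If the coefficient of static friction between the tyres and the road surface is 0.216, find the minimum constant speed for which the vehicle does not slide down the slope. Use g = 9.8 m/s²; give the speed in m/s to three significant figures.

At the minimum speed, friction acts up the slope at its limiting value f = μN. Radially (horizontal, toward centre): N sinθ − μN cosθ = mv²/r. Vertically: N cosθ + μN sinθ = mg.
Dividing: v² = r g (sinθ − μcosθ)/(cosθ + μsinθ).
sinθ − μcosθ = 0.2773 − 0.216×0.9608 = 0.06979; cosθ + μsinθ = 0.9608 + 0.216×0.2773 = 1.021.
v² = 49.8 × 9.8 × 0.06979/1.021 = 33.37 m²/s², so v = 5.777 m/s.

5.78 m/s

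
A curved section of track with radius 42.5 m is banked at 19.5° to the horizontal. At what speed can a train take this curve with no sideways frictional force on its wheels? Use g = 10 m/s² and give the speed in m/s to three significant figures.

On a frictionless banked curve, N sinθ = mv²/r and N cosθ = mg, so tanθ = v²/(rg).
v = √(r g tanθ) = √(42.5 × 10.0 × tan 19.5°) = √(42.5 × 10.0 × 0.3541) = √150.5 = 12.27 m/s.

12.3 m/s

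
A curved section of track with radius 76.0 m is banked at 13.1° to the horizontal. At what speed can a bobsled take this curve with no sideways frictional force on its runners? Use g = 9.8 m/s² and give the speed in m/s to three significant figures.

On a frictionless banked curve, N sinθ = mv²/r and N cosθ = mg, so tanθ = v²/(rg).
v = √(r g tanθ) = √(76.0 × 9.8 × tan 13.1°) = √(76.0 × 9.8 × 0.2327) = √173.3 = 13.17 m/s.

13.2 m/s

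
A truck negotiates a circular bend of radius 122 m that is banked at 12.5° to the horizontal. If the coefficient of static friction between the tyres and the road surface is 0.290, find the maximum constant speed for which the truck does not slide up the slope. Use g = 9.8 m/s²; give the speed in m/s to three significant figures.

25.6 m/s

At the maximum speed, friction acts down the slope at its limiting value f = μN. Radially (horizontal, toward centre): N sinθ + μN cosθ = mv²/r. Vertically: N cosθ − μN sinθ = mg.
Dividing: v² = r g (sinθ + μcosθ)/(cosθ − μsinθ).
sinθ + μcosθ = 0.2164 + 0.290×0.9763 = 0.4996; cosθ − μsinθ = 0.9763 − 0.290×0.2164 = 0.9135.
v² = 122 × 9.8 × 0.4996/0.9135 = 653.8 m²/s², so v = 25.57 m/s.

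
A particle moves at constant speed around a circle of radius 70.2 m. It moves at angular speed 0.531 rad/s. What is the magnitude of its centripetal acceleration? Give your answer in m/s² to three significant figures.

19.8 m/s²

v = ωr = 0.531 × 70.2 = 37.28 m/s.
a_c = v²/r = (37.28)²/70.2 = 1390/70.2 = 19.79 m/s².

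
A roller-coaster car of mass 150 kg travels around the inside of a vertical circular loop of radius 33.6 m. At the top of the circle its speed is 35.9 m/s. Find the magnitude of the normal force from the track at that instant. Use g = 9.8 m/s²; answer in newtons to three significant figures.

4280 N

At the top, both N and the weight mg point inward (toward the centre), so N + mg = mv²/r.
N = m(v²/r − g) = 150 × ((35.9)²/33.6 − 9.8) = 150 × (38.36 − 9.8) = 150 × 28.56 = 4284 N.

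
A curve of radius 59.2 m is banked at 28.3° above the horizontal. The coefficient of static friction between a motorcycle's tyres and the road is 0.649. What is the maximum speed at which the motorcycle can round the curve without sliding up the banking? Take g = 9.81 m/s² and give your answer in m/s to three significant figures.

At the maximum speed, friction acts down the slope at its limiting value f = μN. Radially (horizontal, toward centre): N sinθ + μN cosθ = mv²/r. Vertically: N cosθ − μN sinθ = mg.
Dividing: v² = r g (sinθ + μcosθ)/(cosθ − μsinθ).
sinθ + μcosθ = 0.4741 + 0.649×0.8805 = 1.046; cosθ − μsinθ = 0.8805 − 0.649×0.4741 = 0.5728.
v² = 59.2 × 9.81 × 1.046/0.5728 = 1060 m²/s², so v = 32.56 m/s.

32.6 m/s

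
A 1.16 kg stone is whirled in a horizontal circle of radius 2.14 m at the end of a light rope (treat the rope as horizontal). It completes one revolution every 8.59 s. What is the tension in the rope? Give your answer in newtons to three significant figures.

1.33 N

v = 2πr/T = 2π × 2.14/8.59 = 1.565 m/s.
The tension is the only horizontal force, so it supplies the full centripetal force: T = m v²/r = 1.16 × (1.565)²/2.14 = 1.16 × 2.450/2.14 = 1.328 N.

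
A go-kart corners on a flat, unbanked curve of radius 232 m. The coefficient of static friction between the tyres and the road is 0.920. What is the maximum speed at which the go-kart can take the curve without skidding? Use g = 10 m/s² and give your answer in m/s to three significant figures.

46.2 m/s

The only inward force on a level bend is static friction, so at the limit f_s = μ_s N = μ_s m g = m v²/r.
Mass cancels: v_max = √(μ_s g r) = √(0.920 × 10.0 × 232) = √2134 = 46.20 m/s.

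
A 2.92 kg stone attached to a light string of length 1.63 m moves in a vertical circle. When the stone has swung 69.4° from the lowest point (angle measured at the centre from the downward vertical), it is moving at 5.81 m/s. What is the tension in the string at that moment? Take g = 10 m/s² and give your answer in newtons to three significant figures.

Take the radial direction toward the centre of the circle as positive. The component of the weight along the string toward the centre is −mg cos φ (φ measured from the bottom), so Newton's second law along the string gives T − mg cos φ = m v²/r.
cos 69.4° = 0.3518, so T = m(v²/r + g cos φ) = 2.92 × ((5.81)²/1.63 + 10.0 × 0.3518) = 2.92 × (20.71 + (3.518)) = 2.92 × 24.23 = 70.74 N.

70.7 N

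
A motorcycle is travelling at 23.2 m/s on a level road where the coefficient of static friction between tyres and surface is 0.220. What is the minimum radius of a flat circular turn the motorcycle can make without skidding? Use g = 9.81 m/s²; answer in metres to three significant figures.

At the limit, μ_s m g = m v²/r, so r_min = v²/(μ_s g) = (23.2)²/(0.220 × 9.81) = 538.2/2.158 = 249.4 m.

249 m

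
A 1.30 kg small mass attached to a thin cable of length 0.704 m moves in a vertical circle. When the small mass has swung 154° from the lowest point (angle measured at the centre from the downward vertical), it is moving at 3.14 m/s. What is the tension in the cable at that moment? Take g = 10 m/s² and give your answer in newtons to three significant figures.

6.52 N

Take the radial direction toward the centre of the circle as positive. The component of the weight along the string toward the centre is −mg cos φ (φ measured from the bottom), so Newton's second law along the string gives T − mg cos φ = m v²/r.
cos 154° = -0.8988, so T = m(v²/r + g cos φ) = 1.30 × ((3.14)²/0.704 + 10.0 × -0.8988) = 1.30 × (14.01 + (-8.988)) = 1.30 × 5.017 = 6.522 N.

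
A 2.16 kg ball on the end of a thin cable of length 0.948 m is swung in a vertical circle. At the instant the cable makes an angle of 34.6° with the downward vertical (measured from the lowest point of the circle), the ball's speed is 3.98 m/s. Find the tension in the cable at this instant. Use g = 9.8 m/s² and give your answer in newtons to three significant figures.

Take the radial direction toward the centre of the circle as positive. The component of the weight along the string toward the centre is −mg cos φ (φ measured from the bottom), so Newton's second law along the string gives T − mg cos φ = m v²/r.
cos 34.6° = 0.8231, so T = m(v²/r + g cos φ) = 2.16 × ((3.98)²/0.948 + 9.8 × 0.8231) = 2.16 × (16.71 + (8.067)) = 2.16 × 24.78 = 53.52 N.

53.5 N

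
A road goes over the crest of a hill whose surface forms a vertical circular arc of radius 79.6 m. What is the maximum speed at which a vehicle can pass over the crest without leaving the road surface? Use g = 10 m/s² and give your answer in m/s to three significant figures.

At the crest the centre of the circle is below the vehicle, so the net downward (centripetal) force is mg − N = mv²/r.
The vehicle leaves the road when N → 0, giving v_max = √(g r) = √(10.0 × 79.6) = 28.21 m/s.

28.2 m/s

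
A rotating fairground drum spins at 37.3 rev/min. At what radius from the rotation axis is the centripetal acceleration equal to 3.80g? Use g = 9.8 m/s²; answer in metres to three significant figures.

2.44 m

ω = 37.3 rev/min × 2π/60 = 3.906 rad/s.
a_c = ω²r = 3.80g ⇒ r = 3.80 × 9.8 / (3.906)² = 37.24/15.26 = 2.441 m.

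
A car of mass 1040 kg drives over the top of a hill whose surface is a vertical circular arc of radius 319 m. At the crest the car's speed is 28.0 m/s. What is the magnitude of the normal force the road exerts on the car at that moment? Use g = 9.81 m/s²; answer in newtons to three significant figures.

7650 N

At the crest the centripetal acceleration points downward (toward the centre of the arc), so mg − N = mv²/r.
N = m(g − v²/r) = 1040 × (9.81 − (28.0)²/319) = 1040 × (9.81 − 2.458) = 1040 × 7.352 = 7646 N.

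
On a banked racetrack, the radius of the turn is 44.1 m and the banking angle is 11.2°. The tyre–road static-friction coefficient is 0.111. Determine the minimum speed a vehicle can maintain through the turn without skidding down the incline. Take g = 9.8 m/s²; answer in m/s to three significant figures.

6.07 m/s

At the minimum speed, friction acts up the slope at its limiting value f = μN. Radially (horizontal, toward centre): N sinθ − μN cosθ = mv²/r. Vertically: N cosθ + μN sinθ = mg.
Dividing: v² = r g (sinθ − μcosθ)/(cosθ + μsinθ).
sinθ − μcosθ = 0.1942 − 0.111×0.9810 = 0.08535; cosθ + μsinθ = 0.9810 + 0.111×0.1942 = 1.003.
v² = 44.1 × 9.8 × 0.08535/1.003 = 36.79 m²/s², so v = 6.066 m/s.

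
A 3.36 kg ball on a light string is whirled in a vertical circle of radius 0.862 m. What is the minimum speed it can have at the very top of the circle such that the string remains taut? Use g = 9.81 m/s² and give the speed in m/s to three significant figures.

2.91 m/s

At the top, both weight mg and T point toward the centre: T + mg = mv²/r.
At minimum speed T → 0, so mg = mv_min²/r ⇒ v_min = √(g r) = √(9.81 × 0.862) = 2.908 m/s.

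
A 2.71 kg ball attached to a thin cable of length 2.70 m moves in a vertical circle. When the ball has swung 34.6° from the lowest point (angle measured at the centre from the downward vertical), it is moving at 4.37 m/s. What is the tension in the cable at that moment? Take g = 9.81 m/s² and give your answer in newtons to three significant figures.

41.1 N

Take the radial direction toward the centre of the circle as positive. The component of the weight along the string toward the centre is −mg cos φ (φ measured from the bottom), so Newton's second law along the string gives T − mg cos φ = m v²/r.
cos 34.6° = 0.8231, so T = m(v²/r + g cos φ) = 2.71 × ((4.37)²/2.70 + 9.81 × 0.8231) = 2.71 × (7.073 + (8.075)) = 2.71 × 15.15 = 41.05 N.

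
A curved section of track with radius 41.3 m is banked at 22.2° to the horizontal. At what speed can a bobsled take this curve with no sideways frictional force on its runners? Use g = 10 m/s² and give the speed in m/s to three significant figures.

13.0 m/s

On a frictionless banked curve, N sinθ = mv²/r and N cosθ = mg, so tanθ = v²/(rg).
v = √(r g tanθ) = √(41.3 × 10.0 × tan 22.2°) = √(41.3 × 10.0 × 0.4081) = √168.5 = 12.98 m/s.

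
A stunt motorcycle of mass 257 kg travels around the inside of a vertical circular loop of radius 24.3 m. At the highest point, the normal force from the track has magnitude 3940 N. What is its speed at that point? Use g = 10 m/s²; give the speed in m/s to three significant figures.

24.8 m/s

At the top, N + mg = mv²/r, so v = √(r(N/m + g)) = √(24.3 × (3940/257 + 10.0)) = √(24.3 × 25.33) = √615.5 = 24.81 m/s.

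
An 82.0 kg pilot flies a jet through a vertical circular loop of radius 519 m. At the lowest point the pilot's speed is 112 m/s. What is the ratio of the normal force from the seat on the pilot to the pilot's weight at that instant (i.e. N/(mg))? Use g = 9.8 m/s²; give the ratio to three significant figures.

At the bottom, N − mg = mv²/r, so N = m(v²/r + g) and N/(mg) = v²/(rg) + 1 = (112)²/(519 × 9.8) + 1 = 2.466 + 1 = 3.466.

3.47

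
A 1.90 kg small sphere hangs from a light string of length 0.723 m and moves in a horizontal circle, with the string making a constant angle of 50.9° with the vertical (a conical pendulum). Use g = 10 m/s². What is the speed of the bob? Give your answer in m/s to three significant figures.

2.63 m/s

The radius of the circle is r = L sinθ = 0.723 × sin 50.9° = 0.5611 m.
Horizontally T sinθ = mv²/r and vertically T cosθ = mg, so tanθ = v²/(rg).
v = √(r g tanθ) = √(0.5611 × 10.0 × 1.230) = √6.904 = 2.628 m/s.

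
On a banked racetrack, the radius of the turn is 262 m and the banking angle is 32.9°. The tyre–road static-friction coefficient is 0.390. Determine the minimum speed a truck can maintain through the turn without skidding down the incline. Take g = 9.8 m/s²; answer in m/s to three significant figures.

23.0 m/s

At the minimum speed, friction acts up the slope at its limiting value f = μN. Radially (horizontal, toward centre): N sinθ − μN cosθ = mv²/r. Vertically: N cosθ + μN sinθ = mg.
Dividing: v² = r g (sinθ − μcosθ)/(cosθ + μsinθ).
sinθ − μcosθ = 0.5432 − 0.390×0.8396 = 0.2157; cosθ + μsinθ = 0.8396 + 0.390×0.5432 = 1.051.
v² = 262 × 9.8 × 0.2157/1.051 = 526.8 m²/s², so v = 22.95 m/s.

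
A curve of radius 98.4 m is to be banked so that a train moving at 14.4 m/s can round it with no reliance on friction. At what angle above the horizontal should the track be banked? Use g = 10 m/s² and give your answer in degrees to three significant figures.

With no friction, the horizontal component of the normal force provides the centripetal force: N sinθ = mv²/r, while N cosθ = mg vertically.
Dividing: tanθ = v²/(r g) = (14.4)²/(98.4 × 10.0) = 207.4/984.0 = 0.2107.
θ = arctan(0.2107) = 11.90°.

11.9°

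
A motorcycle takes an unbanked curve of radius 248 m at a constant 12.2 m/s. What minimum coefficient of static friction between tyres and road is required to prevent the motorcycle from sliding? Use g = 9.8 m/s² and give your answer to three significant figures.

Friction provides the centripetal force: μ_s m g = m v²/r, so μ_s = v²/(g r) = (12.20)²/(9.8 × 248) = 148.8/2430 = 0.06124.

0.0612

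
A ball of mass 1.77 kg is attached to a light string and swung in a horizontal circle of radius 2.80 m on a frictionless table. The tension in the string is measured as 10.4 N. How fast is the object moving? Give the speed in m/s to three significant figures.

4.06 m/s

T = m v²/r ⇒ v = √(T r / m) = √(10.4 × 2.80 / 1.77) = √16.45 = 4.056 m/s.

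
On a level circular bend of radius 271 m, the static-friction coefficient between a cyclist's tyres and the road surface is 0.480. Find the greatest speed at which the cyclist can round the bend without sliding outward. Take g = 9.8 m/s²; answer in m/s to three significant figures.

On a flat curve, static friction is the only horizontal force, so it must supply the full centripetal force: μ_s m g = m v²/r.
Mass cancels: v_max = √(μ_s g r) = √(0.480 × 9.8 × 271) = √1275 = 35.70 m/s.

35.7 m/s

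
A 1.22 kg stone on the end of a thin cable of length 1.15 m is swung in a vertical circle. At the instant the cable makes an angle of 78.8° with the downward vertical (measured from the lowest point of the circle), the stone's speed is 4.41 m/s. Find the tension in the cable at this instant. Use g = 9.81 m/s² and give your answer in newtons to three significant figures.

Take the radial direction toward the centre of the circle as positive. The component of the weight along the string toward the centre is −mg cos φ (φ measured from the bottom), so Newton's second law along the string gives T − mg cos φ = m v²/r.
cos 78.8° = 0.1942, so T = m(v²/r + g cos φ) = 1.22 × ((4.41)²/1.15 + 9.81 × 0.1942) = 1.22 × (16.91 + (1.905)) = 1.22 × 18.82 = 22.96 N.

23.0 N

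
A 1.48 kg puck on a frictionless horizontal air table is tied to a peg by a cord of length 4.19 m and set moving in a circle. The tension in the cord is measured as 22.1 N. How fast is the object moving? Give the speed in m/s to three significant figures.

7.91 m/s

T = m v²/r ⇒ v = √(T r / m) = √(22.1 × 4.19 / 1.48) = √62.57 = 7.910 m/s.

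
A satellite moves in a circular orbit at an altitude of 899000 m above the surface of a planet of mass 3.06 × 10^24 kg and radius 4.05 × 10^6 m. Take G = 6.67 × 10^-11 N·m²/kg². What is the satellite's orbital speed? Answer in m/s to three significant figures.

6420 m/s

Orbital radius r = R + h = 4.05 × 10^6 + 899000 = 4.949 × 10^6 m.
Gravity supplies the centripetal force: G M m / r² = m v² / r, so v = √(GM/r).
v = √(6.67 × 10^-11 × 3.06 × 10^24 / 4.949 × 10^6) = √(4.124 × 10^7) = 6422 m/s.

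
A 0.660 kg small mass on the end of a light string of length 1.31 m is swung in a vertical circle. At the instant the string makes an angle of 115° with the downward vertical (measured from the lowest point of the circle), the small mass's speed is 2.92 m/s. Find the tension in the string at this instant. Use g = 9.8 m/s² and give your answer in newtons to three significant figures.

Take the radial direction toward the centre of the circle as positive. The component of the weight along the string toward the centre is −mg cos φ (φ measured from the bottom), so Newton's second law along the string gives T − mg cos φ = m v²/r.
cos 115° = -0.4226, so T = m(v²/r + g cos φ) = 0.660 × ((2.92)²/1.31 + 9.8 × -0.4226) = 0.660 × (6.509 + (-4.142)) = 0.660 × 2.367 = 1.562 N.

1.56 N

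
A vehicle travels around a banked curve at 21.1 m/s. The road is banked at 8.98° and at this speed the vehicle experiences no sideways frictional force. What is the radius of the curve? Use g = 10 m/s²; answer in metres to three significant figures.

Frictionless banking: tanθ = v²/(rg), so r = v²/(g tanθ).
r = (21.1)²/(10.0 × tan 8.98°) = 445.2/(10.0 × 0.1580) = 445.2/1.580 = 281.7 m.

282 m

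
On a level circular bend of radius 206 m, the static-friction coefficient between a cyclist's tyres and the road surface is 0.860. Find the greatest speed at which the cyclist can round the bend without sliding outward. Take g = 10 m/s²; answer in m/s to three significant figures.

42.1 m/s

Friction provides the centripetal force on a flat curve. At maximum speed it is at its limiting value: μ_s m g = m v²/r.
Mass cancels: v_max = √(μ_s g r) = √(0.860 × 10.0 × 206) = √1772 = 42.09 m/s.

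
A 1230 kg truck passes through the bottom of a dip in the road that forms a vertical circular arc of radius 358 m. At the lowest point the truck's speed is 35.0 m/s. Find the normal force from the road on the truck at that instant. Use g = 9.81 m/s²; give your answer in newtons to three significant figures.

At the lowest point, N points up (toward the centre) and the weight mg points down (away from the centre), so the net inward force is N − mg = mv²/r.
N = m(v²/r + g) = 1230 × ((35.0)²/358 + 9.81) = 1230 × (3.422 + 9.81) = 1230 × 13.23 = 16280 N.

16300 N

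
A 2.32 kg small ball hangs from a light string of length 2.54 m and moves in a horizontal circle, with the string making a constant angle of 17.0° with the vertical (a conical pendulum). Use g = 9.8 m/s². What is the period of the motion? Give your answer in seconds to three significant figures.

r = L sinθ = 0.7426 m. From T sinθ = mω²r and T cosθ = mg: tanθ = ω²r/g, so ω² = g tanθ / r = g/(L cosθ).
ω = √(g/(L cosθ)) = √(9.8/(2.54 × 0.9563)) = √4.035 = 2.009 rad/s.
Period = 2π/ω = 3.128 s.

3.13 s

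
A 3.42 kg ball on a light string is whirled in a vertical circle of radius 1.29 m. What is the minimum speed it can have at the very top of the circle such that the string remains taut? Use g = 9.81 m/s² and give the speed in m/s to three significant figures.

At the highest point the centre is directly below, so both the weight and T act inward: T + mg = mv²/r.
At minimum speed T → 0, so mg = mv_min²/r ⇒ v_min = √(g r) = √(9.81 × 1.29) = 3.557 m/s.

3.56 m/s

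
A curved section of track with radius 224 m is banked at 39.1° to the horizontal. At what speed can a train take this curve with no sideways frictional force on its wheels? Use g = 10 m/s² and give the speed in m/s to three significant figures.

42.7 m/s

On a frictionless banked curve, N sinθ = mv²/r and N cosθ = mg, so tanθ = v²/(rg).
v = √(r g tanθ) = √(224 × 10.0 × tan 39.1°) = √(224 × 10.0 × 0.8127) = √1820 = 42.67 m/s.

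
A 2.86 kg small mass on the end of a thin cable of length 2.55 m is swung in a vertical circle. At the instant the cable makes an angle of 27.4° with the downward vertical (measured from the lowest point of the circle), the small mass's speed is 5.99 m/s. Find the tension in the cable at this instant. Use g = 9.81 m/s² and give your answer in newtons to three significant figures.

Take the radial direction toward the centre of the circle as positive. The component of the weight along the string toward the centre is −mg cos φ (φ measured from the bottom), so Newton's second law along the string gives T − mg cos φ = m v²/r.
cos 27.4° = 0.8878, so T = m(v²/r + g cos φ) = 2.86 × ((5.99)²/2.55 + 9.81 × 0.8878) = 2.86 × (14.07 + (8.709)) = 2.86 × 22.78 = 65.15 N.

65.2 N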